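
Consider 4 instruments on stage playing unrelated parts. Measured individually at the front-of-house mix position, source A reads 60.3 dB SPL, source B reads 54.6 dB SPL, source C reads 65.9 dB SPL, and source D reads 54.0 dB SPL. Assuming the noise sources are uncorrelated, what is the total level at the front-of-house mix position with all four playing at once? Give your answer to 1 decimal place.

Uncorrelated sources add in intensity (power), not in dB.
L_total = 10·log₁₀(10^(60.3/10) + 10^(54.6/10) + 10^(65.9/10) + 10^(54.0/10)) = 10·log₁₀(5502000) = 67.4 dB SPL.

67.4 dB SPL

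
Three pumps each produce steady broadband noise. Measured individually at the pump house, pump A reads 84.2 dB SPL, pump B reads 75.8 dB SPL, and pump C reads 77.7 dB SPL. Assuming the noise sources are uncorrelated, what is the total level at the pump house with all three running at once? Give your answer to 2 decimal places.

Incoherent sources sum as intensities:
L_total = 10·log₁₀(10^(84.2/10) + 10^(75.8/10) + 10^(77.7/10)) = 10·log₁₀(359900000) = 85.56 dB SPL.

85.56 dB SPL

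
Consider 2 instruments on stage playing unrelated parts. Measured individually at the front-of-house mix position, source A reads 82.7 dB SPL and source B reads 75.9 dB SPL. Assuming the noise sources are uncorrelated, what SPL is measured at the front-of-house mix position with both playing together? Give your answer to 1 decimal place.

Incoherent sources sum as intensities:
L_total = 10·log₁₀(10^(82.7/10) + 10^(75.9/10)) = 10·log₁₀(225100000) = 83.5 dB SPL.

83.5 dB SPL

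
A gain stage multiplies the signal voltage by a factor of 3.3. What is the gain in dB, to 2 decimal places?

Voltage is an amplitude quantity, so gain = 20·log₁₀(V_out/V_in).
20·log₁₀(3.3) = 10.37 dB.

10.37 dB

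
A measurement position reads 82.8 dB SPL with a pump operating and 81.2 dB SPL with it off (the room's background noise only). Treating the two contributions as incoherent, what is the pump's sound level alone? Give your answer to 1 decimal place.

Background correction is a power subtraction:
L_src = 10·log₁₀(10^(82.8/10) − 10^(81.2/10)) = 10·log₁₀(58720000) = 77.7 dB SPL.

77.7 dB SPL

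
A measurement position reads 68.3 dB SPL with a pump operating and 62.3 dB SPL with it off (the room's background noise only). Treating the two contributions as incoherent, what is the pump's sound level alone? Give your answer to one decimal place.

Remove the background by subtracting linear intensities:
L_src = 10·log₁₀(10^(68.3/10) − 10^(62.3/10)) = 10·log₁₀(5063000) = 67.0 dB SPL.

67.0 dB SPL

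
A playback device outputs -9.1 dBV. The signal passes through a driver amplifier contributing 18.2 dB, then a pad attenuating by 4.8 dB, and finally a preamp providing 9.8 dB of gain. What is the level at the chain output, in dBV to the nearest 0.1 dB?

Gain stages sum in dB:
-9.1 + 18.2 − 4.8 + 9.8 = +14.1 dBV.

+14.1 dBV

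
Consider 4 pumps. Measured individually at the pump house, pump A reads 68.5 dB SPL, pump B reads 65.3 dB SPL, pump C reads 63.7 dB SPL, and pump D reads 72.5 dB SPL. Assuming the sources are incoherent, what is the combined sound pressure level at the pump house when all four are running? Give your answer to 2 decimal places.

Add the sources as powers (linear), then convert back to dB:
L_total = 10·log₁₀(10^(68.5/10) + 10^(65.3/10) + 10^(63.7/10) + 10^(72.5/10)) = 10·log₁₀(30590000) = 74.86 dB SPL.

74.86 dB SPL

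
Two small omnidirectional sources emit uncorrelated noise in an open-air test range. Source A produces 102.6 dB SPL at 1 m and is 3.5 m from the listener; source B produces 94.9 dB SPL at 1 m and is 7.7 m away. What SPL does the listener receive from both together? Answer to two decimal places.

91.87 dB SPL

At the listener: L_A = 102.6 − 20·log₁₀(3.5) = 91.719 dB; L_B = 94.9 − 20·log₁₀(7.7) = 77.170 dB.
Combined: 10·log₁₀(10^(91.719/10)+10^(77.170/10)) = 91.87 dB SPL.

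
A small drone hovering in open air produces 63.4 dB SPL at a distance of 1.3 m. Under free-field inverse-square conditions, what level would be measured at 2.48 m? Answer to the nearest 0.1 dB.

For a point source in a free field, ΔL = −20·log₁₀(d₂/d₁).
ΔL = −20·log₁₀(2.48/1.3) = -5.61 dB, so L₂ = 63.4 + (-5.61) = 57.8 dB SPL.

57.8 dB SPL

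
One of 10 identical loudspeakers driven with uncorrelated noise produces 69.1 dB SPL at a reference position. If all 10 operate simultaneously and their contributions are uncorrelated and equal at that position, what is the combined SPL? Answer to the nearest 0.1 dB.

79.1 dB SPL

10 equal incoherent sources raise the level by 10·log₁₀(10) = 10.00 dB.
L_total = 69.1 + 10.00 = 79.1 dB SPL.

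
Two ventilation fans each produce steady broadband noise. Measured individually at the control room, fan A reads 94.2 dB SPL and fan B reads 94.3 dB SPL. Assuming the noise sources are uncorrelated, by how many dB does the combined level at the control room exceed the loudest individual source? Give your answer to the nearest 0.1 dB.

Incoherent sources sum as intensities:
L_total = 10·log₁₀(10^(94.2/10) + 10^(94.3/10)) = 97.26 dB SPL.
Excess over the loudest (94.3 dB): 97.26 − 94.3 = 3.0 dB.

3.0 dB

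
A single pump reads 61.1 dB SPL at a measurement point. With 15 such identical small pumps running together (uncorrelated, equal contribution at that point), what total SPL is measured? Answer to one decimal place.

15 equal incoherent sources raise the level by 10·log₁₀(15) = 11.76 dB.
L_total = 61.1 + 11.76 = 72.9 dB SPL.

72.9 dB SPL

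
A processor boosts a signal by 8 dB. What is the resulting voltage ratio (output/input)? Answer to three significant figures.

Voltage ratio = 10^(dB/20).
10^(8/20) = 10^(0.4000) = 2.51.

2.51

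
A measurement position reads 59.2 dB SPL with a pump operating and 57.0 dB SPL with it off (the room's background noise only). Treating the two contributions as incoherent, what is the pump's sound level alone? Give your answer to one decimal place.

55.2 dB SPL

Background correction is a power subtraction:
L_src = 10·log₁₀(10^(59.2/10) − 10^(57.0/10)) = 10·log₁₀(330600) = 55.2 dB SPL.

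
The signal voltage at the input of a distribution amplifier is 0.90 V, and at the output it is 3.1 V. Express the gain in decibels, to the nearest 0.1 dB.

10.7 dB

Voltage is an amplitude quantity, so gain = 20·log₁₀(V_out/V_in).
20·log₁₀(3.1/0.90) = 20·log₁₀(3.444) = 10.7 dB.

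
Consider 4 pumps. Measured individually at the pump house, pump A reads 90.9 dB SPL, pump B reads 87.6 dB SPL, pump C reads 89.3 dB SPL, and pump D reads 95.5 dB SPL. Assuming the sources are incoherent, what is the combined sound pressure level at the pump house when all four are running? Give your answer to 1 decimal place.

Incoherent sources sum as intensities:
L_total = 10·log₁₀(10^(90.9/10) + 10^(87.6/10) + 10^(89.3/10) + 10^(95.5/10)) = 10·log₁₀(6205000000) = 97.9 dB SPL.

97.9 dB SPL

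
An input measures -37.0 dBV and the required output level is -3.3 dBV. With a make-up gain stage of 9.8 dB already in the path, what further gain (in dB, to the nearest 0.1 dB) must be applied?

23.9 dB

The required make-up gain is the shortfall in the dB sum.
G = -3.3 − (-37.0) − 9.8 = 23.9 dB.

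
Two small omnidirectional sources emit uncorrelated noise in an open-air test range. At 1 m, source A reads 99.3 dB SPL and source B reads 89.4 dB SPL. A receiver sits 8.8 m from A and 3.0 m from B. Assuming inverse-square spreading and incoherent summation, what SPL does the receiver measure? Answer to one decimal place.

83.2 dB SPL

At the listener: L_A = 99.3 − 20·log₁₀(8.8) = 80.41 dB; L_B = 89.4 − 20·log₁₀(3.0) = 79.86 dB.
Combined: 10·log₁₀(10^(80.41/10)+10^(79.86/10)) = 83.2 dB SPL.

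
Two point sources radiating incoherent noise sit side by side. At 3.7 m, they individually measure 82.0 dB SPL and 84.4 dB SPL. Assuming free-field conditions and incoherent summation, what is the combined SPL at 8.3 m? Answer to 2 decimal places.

Combined at 3.7 m: 10·log₁₀(10^(82.0/10)+10^(84.4/10)) = 86.374 dB SPL.
Then apply −20·log₁₀(8.3/3.7) = -7.018 dB → 79.36 dB SPL.

79.36 dB SPL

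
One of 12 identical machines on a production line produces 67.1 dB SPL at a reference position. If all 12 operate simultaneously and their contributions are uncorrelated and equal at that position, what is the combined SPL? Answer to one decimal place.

12 equal incoherent sources raise the level by 10·log₁₀(12) = 10.79 dB.
L_total = 67.1 + 10.79 = 77.9 dB SPL.

77.9 dB SPL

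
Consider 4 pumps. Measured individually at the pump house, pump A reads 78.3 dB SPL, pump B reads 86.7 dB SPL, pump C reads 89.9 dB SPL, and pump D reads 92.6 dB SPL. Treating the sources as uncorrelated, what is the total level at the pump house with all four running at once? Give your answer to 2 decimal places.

Add the sources as powers (linear), then convert back to dB:
L_total = 10·log₁₀(10^(78.3/10) + 10^(86.7/10) + 10^(89.9/10) + 10^(92.6/10)) = 10·log₁₀(3332000000) = 95.23 dB SPL.

95.23 dB SPL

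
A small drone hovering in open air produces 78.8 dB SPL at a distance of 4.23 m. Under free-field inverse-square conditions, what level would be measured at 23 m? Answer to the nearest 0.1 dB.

64.1 dB SPL

Inverse-square spreading gives ΔL = −20·log₁₀(d₂/d₁).
ΔL = −20·log₁₀(23/4.23) = -14.71 dB, so L₂ = 78.8 + (-14.71) = 64.1 dB SPL.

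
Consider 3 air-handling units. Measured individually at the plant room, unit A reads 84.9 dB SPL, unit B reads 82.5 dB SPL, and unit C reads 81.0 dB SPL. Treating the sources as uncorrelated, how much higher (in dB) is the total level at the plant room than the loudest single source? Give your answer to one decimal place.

3.0 dB

Incoherent sources sum as intensities:
L_total = 10·log₁₀(10^(84.9/10) + 10^(82.5/10) + 10^(81.0/10)) = 87.87 dB SPL.
Excess over the loudest (84.9 dB): 87.87 − 84.9 = 3.0 dB.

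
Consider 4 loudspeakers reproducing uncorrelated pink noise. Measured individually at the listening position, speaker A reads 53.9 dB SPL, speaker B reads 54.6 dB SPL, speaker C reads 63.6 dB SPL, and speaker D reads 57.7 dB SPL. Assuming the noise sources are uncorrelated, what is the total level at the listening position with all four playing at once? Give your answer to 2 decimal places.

65.33 dB SPL

Incoherent sources sum as intensities:
L_total = 10·log₁₀(10^(53.9/10) + 10^(54.6/10) + 10^(63.6/10) + 10^(57.7/10)) = 10·log₁₀(3414000) = 65.33 dB SPL.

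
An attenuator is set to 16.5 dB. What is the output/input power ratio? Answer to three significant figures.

0.0224

Power ratio = 10^(dB/10).
10^(-16.5/10) = 10^(-1.650) = 0.0224.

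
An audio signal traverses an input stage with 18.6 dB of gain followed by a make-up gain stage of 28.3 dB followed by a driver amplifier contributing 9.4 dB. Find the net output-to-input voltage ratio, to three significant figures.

Net gain = 18.6 + 28.3 + 9.4 = 56.3 dB.
Voltage ratio = 10^(56.3/20) = 653.

653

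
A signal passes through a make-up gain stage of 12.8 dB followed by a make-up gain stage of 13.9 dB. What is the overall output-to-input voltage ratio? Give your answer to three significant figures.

21.6

Net gain = 12.8 + 13.9 = 26.7 dB.
Voltage ratio = 10^(26.7/20) = 21.6.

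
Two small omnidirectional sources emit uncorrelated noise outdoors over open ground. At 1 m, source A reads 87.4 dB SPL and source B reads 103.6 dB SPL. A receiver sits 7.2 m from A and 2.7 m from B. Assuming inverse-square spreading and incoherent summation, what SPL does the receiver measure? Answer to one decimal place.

95.0 dB SPL

At the listener: L_A = 87.4 − 20·log₁₀(7.2) = 70.25 dB; L_B = 103.6 − 20·log₁₀(2.7) = 94.97 dB.
Combined: 10·log₁₀(10^(70.25/10)+10^(94.97/10)) = 95.0 dB SPL.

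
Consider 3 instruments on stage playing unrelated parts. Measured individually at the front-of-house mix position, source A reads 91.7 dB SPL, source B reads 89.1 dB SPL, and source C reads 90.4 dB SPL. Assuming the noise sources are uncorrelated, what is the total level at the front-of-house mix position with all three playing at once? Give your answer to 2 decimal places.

95.30 dB SPL

Add the sources as powers (linear), then convert back to dB:
L_total = 10·log₁₀(10^(91.7/10) + 10^(89.1/10) + 10^(90.4/10)) = 10·log₁₀(3388000000) = 95.30 dB SPL.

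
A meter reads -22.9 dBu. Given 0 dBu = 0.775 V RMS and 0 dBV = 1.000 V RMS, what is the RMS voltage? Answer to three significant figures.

V = 0.775 V × 10^(-22.9/20).
= 0.775 × 0.07161 = 0.0555 V.

0.0555 V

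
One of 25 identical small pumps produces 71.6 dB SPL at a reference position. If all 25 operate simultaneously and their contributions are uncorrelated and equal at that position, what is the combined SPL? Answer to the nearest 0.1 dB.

25 equal incoherent sources raise the level by 10·log₁₀(25) = 13.98 dB.
L_total = 71.6 + 13.98 = 85.6 dB SPL.

85.6 dB SPL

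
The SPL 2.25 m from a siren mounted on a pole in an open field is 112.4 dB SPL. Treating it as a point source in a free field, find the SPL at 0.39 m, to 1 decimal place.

Inverse-square spreading gives ΔL = −20·log₁₀(d₂/d₁).
ΔL = −20·log₁₀(0.39/2.25) = 15.22 dB, so L₂ = 112.4 + (15.22) = 127.6 dB SPL.

127.6 dB SPL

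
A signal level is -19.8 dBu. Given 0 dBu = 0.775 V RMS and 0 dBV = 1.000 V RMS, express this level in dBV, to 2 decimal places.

The offset between the scales is 20·log₁₀(0.775/1.000) = −2.214 dB.
So dBV = -19.8 − 2.214 = -22.01 dBV.

-22.01 dBV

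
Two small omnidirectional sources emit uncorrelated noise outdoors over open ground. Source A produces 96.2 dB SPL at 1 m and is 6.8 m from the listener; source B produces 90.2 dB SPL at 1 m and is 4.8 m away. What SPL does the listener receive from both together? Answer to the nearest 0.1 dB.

81.3 dB SPL

At the listener: L_A = 96.2 − 20·log₁₀(6.8) = 79.55 dB; L_B = 90.2 − 20·log₁₀(4.8) = 76.58 dB.
Combined: 10·log₁₀(10^(79.55/10)+10^(76.58/10)) = 81.3 dB SPL.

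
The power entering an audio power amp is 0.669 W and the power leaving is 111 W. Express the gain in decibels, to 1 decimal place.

Power ratio → dB uses the 10·log₁₀ form:
10·log₁₀(111/0.669) = 10·log₁₀(165.9) = 22.2 dB.

22.2 dB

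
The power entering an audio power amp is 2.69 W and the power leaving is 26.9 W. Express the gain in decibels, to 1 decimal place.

For a power ratio, dB = 10·log₁₀(P₂/P₁).
10·log₁₀(26.9/2.69) = 10·log₁₀(10.00) = 10.0 dB.

10.0 dB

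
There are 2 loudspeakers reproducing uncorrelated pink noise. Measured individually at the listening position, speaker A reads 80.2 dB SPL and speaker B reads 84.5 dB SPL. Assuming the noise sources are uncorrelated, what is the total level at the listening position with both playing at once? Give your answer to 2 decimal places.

85.87 dB SPL

Incoherent sources sum as intensities:
L_total = 10·log₁₀(10^(80.2/10) + 10^(84.5/10)) = 10·log₁₀(386600000) = 85.87 dB SPL.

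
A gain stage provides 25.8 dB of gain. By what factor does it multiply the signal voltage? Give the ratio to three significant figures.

19.5

Voltage ratio = 10^(dB/20).
10^(25.8/20) = 10^(1.290) = 19.5.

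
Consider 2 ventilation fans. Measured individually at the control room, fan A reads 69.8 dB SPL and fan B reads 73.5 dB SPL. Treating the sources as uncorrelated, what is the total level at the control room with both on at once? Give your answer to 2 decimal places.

Add the sources as powers (linear), then convert back to dB:
L_total = 10·log₁₀(10^(69.8/10) + 10^(73.5/10)) = 10·log₁₀(31940000) = 75.04 dB SPL.

75.04 dB SPL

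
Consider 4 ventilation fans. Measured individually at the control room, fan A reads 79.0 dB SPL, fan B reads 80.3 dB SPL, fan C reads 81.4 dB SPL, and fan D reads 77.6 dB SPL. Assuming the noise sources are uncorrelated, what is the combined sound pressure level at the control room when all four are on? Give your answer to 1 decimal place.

Uncorrelated sources add in intensity (power), not in dB.
L_total = 10·log₁₀(10^(79.0/10) + 10^(80.3/10) + 10^(81.4/10) + 10^(77.6/10)) = 10·log₁₀(382200000) = 85.8 dB SPL.

85.8 dB SPL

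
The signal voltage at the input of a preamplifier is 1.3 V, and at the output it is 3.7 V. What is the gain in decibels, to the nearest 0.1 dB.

Voltage is an amplitude quantity, so gain = 20·log₁₀(V_out/V_in).
20·log₁₀(3.7/1.3) = 20·log₁₀(2.846) = 9.1 dB.

9.1 dB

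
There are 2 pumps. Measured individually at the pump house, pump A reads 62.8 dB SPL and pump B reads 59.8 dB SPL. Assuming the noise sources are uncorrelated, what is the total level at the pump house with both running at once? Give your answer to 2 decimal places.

Uncorrelated sources add in intensity (power), not in dB.
L_total = 10·log₁₀(10^(62.8/10) + 10^(59.8/10)) = 10·log₁₀(2860000) = 64.56 dB SPL.

64.56 dB SPL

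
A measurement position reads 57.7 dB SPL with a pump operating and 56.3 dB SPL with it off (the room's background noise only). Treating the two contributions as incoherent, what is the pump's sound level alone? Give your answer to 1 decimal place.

Remove the background by subtracting linear intensities:
L_src = 10·log₁₀(10^(57.7/10) − 10^(56.3/10)) = 10·log₁₀(162300) = 52.1 dB SPL.

52.1 dB SPL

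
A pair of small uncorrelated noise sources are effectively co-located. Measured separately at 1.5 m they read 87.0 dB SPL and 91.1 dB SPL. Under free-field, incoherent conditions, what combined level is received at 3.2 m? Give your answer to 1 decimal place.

85.9 dB SPL

Combined at 1.5 m: 10·log₁₀(10^(87.0/10)+10^(91.1/10)) = 92.53 dB SPL.
Then apply −20·log₁₀(3.2/1.5) = -6.58 dB → 85.9 dB SPL.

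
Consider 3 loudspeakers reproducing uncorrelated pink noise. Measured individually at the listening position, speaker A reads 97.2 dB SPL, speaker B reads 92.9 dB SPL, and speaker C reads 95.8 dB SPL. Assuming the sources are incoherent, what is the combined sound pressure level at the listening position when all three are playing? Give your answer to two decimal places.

Incoherent sources sum as intensities:
L_total = 10·log₁₀(10^(97.2/10) + 10^(92.9/10) + 10^(95.8/10)) = 10·log₁₀(11000000000) = 100.41 dB SPL.

100.41 dB SPL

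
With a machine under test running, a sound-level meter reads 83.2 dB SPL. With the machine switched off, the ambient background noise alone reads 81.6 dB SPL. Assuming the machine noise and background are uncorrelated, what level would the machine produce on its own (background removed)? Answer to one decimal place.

78.1 dB SPL

Remove the background by subtracting linear intensities:
L_src = 10·log₁₀(10^(83.2/10) − 10^(81.6/10)) = 10·log₁₀(64390000) = 78.1 dB SPL.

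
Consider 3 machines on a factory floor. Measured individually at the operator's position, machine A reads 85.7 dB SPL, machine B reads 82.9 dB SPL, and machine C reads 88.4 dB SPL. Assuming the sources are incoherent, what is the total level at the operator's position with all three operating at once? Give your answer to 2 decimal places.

Incoherent sources sum as intensities:
L_total = 10·log₁₀(10^(85.7/10) + 10^(82.9/10) + 10^(88.4/10)) = 10·log₁₀(1258000000) = 91.00 dB SPL.

91.00 dB SPL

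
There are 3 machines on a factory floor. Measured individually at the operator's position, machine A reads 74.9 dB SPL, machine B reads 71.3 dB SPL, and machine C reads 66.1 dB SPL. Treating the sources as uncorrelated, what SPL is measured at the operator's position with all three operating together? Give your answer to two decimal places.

Uncorrelated sources add in intensity (power), not in dB.
L_total = 10·log₁₀(10^(74.9/10) + 10^(71.3/10) + 10^(66.1/10)) = 10·log₁₀(48470000) = 76.85 dB SPL.

76.85 dB SPL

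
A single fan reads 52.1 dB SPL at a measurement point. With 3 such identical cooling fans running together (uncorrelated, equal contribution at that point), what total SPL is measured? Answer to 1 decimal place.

56.9 dB SPL

3 equal incoherent sources raise the level by 10·log₁₀(3) = 4.77 dB.
L_total = 52.1 + 4.77 = 56.9 dB SPL.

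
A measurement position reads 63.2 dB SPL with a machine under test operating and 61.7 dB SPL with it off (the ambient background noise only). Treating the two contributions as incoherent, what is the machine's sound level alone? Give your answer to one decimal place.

Subtract intensities: L_src = 10·log₁₀(10^(L_total/10) − 10^(L_bg/10)).
L_src = 10·log₁₀(10^(63.2/10) − 10^(61.7/10)) = 10·log₁₀(610200) = 57.9 dB SPL.

57.9 dB SPL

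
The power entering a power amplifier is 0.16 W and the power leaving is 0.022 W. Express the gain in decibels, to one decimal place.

Power is a power quantity, so gain = 10·log₁₀(P_out/P_in).
10·log₁₀(0.022/0.16) = 10·log₁₀(0.1375) = -8.6 dB.

-8.6 dB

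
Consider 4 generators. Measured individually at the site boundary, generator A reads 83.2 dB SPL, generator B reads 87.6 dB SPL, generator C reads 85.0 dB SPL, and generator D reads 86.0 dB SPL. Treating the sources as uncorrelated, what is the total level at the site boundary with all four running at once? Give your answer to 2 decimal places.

Uncorrelated sources add in intensity (power), not in dB.
L_total = 10·log₁₀(10^(83.2/10) + 10^(87.6/10) + 10^(85.0/10) + 10^(86.0/10)) = 10·log₁₀(1499000000) = 91.76 dB SPL.

91.76 dB SPL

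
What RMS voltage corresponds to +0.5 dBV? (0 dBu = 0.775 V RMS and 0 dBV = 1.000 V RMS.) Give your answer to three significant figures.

1.06 V

V = 1.000 V × 10^(+0.5/20).
= 1.000 × 1.059 = 1.06 V.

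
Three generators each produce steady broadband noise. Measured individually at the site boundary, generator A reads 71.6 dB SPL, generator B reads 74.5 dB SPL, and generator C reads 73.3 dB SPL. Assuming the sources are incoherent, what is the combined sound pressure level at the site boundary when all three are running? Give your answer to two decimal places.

78.06 dB SPL

Uncorrelated sources add in intensity (power), not in dB.
L_total = 10·log₁₀(10^(71.6/10) + 10^(74.5/10) + 10^(73.3/10)) = 10·log₁₀(64020000) = 78.06 dB SPL.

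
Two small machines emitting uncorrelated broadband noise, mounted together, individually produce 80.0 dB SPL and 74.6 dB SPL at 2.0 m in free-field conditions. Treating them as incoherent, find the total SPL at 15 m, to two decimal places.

63.60 dB SPL

Combined at 2.0 m: 10·log₁₀(10^(80.0/10)+10^(74.6/10)) = 81.101 dB SPL.
Then apply −20·log₁₀(15/2.0) = -17.501 dB → 63.60 dB SPL.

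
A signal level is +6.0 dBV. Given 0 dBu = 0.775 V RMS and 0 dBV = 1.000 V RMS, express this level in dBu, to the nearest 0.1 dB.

The offset between the scales is 20·log₁₀(0.775/1.000) = −2.214 dB.
So dBu = +6.0 + 2.214 = +8.2 dBu.

+8.2 dBu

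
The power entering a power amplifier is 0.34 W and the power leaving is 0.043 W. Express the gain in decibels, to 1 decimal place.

-9.0 dB

For a power ratio, dB = 10·log₁₀(P₂/P₁).
10·log₁₀(0.043/0.34) = 10·log₁₀(0.1265) = -9.0 dB.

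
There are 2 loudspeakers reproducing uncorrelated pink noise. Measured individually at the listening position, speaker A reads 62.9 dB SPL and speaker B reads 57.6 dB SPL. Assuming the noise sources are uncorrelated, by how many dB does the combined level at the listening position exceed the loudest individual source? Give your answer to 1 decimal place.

1.1 dB

Uncorrelated sources add in intensity (power), not in dB.
L_total = 10·log₁₀(10^(62.9/10) + 10^(57.6/10)) = 64.02 dB SPL.
Excess over the loudest (62.9 dB): 64.02 − 62.9 = 1.1 dB.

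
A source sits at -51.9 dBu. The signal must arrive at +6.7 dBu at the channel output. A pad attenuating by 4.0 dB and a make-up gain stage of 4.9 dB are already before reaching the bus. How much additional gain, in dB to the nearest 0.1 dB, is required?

57.7 dB

The required make-up gain is the shortfall in the dB sum.
G = +6.7 − (-51.9) + 4.0 − 4.9 = 57.7 dB.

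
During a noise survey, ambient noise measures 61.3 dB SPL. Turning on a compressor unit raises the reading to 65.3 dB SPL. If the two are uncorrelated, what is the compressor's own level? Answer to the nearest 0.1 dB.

63.1 dB SPL

Subtract intensities: L_src = 10·log₁₀(10^(L_total/10) − 10^(L_bg/10)).
L_src = 10·log₁₀(10^(65.3/10) − 10^(61.3/10)) = 10·log₁₀(2039000) = 63.1 dB SPL.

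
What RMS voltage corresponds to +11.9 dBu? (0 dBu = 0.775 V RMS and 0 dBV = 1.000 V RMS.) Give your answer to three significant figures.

3.05 V

V = 0.775 V × 10^(+11.9/20).
= 0.775 × 3.936 = 3.05 V.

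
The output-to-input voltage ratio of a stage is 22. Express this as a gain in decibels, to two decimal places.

Voltage ratio → dB uses the 20·log₁₀ form:
20·log₁₀(22) = 26.85 dB.

26.85 dB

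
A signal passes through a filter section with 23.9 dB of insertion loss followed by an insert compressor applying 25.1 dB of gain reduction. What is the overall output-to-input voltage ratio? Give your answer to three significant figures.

Net gain = (−23.9) + (−25.1) = -49.0 dB.
Voltage ratio = 10^(-49.0/20) = 0.00355.

0.00355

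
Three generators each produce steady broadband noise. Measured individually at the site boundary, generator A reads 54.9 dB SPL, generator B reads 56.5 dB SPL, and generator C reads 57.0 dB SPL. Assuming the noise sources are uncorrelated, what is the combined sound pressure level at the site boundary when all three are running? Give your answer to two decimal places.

60.99 dB SPL

Add the sources as powers (linear), then convert back to dB:
L_total = 10·log₁₀(10^(54.9/10) + 10^(56.5/10) + 10^(57.0/10)) = 10·log₁₀(1257000) = 60.99 dB SPL.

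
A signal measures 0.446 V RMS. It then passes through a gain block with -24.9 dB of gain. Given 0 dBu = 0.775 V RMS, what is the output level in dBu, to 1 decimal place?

-29.7 dBu

Input level: 20·log₁₀(0.446/0.775) = -4.80 dBu.
Output: -4.80 − 24.9 = -29.7 dBu.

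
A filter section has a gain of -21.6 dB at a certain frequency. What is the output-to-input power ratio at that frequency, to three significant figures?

0.00692

Power ratio = 10^(dB/10).
10^(-21.6/10) = 10^(-2.160) = 0.00692.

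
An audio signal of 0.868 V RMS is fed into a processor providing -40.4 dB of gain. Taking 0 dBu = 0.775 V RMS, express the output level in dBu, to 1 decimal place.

Input level: 20·log₁₀(0.868/0.775) = 0.98 dBu.
Output: 0.98 − 40.4 = -39.4 dBu.

-39.4 dBu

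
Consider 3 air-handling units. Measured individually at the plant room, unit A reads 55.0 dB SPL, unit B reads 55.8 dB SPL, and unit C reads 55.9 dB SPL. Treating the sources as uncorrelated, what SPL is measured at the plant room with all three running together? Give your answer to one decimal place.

60.4 dB SPL

Incoherent sources sum as intensities:
L_total = 10·log₁₀(10^(55.0/10) + 10^(55.8/10) + 10^(55.9/10)) = 10·log₁₀(1085000) = 60.4 dB SPL.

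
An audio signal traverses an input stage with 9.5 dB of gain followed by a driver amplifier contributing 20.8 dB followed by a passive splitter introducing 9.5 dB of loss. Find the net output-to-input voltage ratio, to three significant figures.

Net gain = 9.5 + 20.8 + (−9.5) = 20.8 dB.
Voltage ratio = 10^(20.8/20) = 11.0.

11.0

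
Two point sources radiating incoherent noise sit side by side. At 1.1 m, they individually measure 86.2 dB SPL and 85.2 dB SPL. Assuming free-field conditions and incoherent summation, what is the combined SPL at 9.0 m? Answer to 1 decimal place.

Combined at 1.1 m: 10·log₁₀(10^(86.2/10)+10^(85.2/10)) = 88.74 dB SPL.
Then apply −20·log₁₀(9.0/1.1) = -18.26 dB → 70.5 dB SPL.

70.5 dB SPL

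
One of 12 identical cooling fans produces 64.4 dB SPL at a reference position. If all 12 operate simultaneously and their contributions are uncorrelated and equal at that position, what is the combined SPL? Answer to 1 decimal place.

75.2 dB SPL

12 equal incoherent sources raise the level by 10·log₁₀(12) = 10.79 dB.
L_total = 64.4 + 10.79 = 75.2 dB SPL.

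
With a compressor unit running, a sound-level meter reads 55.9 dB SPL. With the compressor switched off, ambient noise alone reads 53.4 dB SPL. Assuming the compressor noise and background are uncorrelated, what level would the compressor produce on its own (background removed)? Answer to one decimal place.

Remove the background by subtracting linear intensities:
L_src = 10·log₁₀(10^(55.9/10) − 10^(53.4/10)) = 10·log₁₀(170300) = 52.3 dB SPL.

52.3 dB SPL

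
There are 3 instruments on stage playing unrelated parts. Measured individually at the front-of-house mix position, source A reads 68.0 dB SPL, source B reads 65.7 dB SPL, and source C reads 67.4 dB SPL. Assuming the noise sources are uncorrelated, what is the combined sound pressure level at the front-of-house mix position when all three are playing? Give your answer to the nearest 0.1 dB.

71.9 dB SPL

Add the sources as powers (linear), then convert back to dB:
L_total = 10·log₁₀(10^(68.0/10) + 10^(65.7/10) + 10^(67.4/10)) = 10·log₁₀(15520000) = 71.9 dB SPL.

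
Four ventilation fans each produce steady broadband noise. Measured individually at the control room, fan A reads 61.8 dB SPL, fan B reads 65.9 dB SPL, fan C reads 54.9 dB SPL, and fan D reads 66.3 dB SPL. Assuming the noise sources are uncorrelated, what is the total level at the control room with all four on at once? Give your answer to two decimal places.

69.99 dB SPL

Uncorrelated sources add in intensity (power), not in dB.
L_total = 10·log₁₀(10^(61.8/10) + 10^(65.9/10) + 10^(54.9/10) + 10^(66.3/10)) = 10·log₁₀(9979000) = 69.99 dB SPL.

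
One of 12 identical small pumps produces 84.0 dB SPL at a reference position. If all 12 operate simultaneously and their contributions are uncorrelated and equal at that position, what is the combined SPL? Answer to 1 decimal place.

94.8 dB SPL

12 equal incoherent sources raise the level by 10·log₁₀(12) = 10.79 dB.
L_total = 84.0 + 10.79 = 94.8 dB SPL.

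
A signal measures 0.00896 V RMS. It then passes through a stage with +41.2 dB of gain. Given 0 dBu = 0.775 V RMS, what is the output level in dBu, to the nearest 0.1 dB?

+2.5 dBu

Input level: 20·log₁₀(0.00896/0.775) = -38.74 dBu.
Output: -38.74 + 41.2 = +2.5 dBu.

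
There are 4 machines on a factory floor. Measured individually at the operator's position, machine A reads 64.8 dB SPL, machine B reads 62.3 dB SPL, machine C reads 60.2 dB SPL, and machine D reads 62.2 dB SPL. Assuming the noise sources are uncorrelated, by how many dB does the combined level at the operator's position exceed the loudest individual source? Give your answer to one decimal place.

3.9 dB

Uncorrelated sources add in intensity (power), not in dB.
L_total = 10·log₁₀(10^(64.8/10) + 10^(62.3/10) + 10^(60.2/10) + 10^(62.2/10)) = 68.71 dB SPL.
Excess over the loudest (64.8 dB): 68.71 − 64.8 = 3.9 dB.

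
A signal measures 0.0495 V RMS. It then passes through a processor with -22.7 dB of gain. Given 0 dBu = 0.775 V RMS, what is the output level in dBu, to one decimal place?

Input level: 20·log₁₀(0.0495/0.775) = -23.89 dBu.
Output: -23.89 − 22.7 = -46.6 dBu.

-46.6 dBu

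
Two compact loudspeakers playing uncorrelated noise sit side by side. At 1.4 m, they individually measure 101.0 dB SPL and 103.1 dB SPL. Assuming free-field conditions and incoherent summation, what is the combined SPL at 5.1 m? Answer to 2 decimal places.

93.96 dB SPL

Combined at 1.4 m: 10·log₁₀(10^(101.0/10)+10^(103.1/10)) = 105.186 dB SPL.
Then apply −20·log₁₀(5.1/1.4) = -11.229 dB → 93.96 dB SPL.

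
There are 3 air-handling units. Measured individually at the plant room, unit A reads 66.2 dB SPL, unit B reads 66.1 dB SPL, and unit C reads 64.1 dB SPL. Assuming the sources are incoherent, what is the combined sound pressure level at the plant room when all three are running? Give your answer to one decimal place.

70.3 dB SPL

Uncorrelated sources add in intensity (power), not in dB.
L_total = 10·log₁₀(10^(66.2/10) + 10^(66.1/10) + 10^(64.1/10)) = 10·log₁₀(10810000) = 70.3 dB SPL.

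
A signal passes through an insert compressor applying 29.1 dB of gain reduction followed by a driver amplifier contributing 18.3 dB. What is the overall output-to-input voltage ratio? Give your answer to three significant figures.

Net gain = (−29.1) + 18.3 = -10.8 dB.
Voltage ratio = 10^(-10.8/20) = 0.288.

0.288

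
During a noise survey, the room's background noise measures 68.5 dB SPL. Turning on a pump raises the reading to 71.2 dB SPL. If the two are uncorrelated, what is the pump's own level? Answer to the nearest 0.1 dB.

67.9 dB SPL

Subtract intensities: L_src = 10·log₁₀(10^(L_total/10) − 10^(L_bg/10)).
L_src = 10·log₁₀(10^(71.2/10) − 10^(68.5/10)) = 10·log₁₀(6103000) = 67.9 dB SPL.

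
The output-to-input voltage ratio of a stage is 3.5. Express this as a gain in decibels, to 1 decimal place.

10.9 dB

For a voltage ratio, dB = 20·log₁₀(V₂/V₁).
20·log₁₀(3.5) = 10.9 dB.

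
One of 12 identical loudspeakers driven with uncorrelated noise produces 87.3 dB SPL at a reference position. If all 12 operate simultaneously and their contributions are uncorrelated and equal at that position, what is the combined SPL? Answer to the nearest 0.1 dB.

98.1 dB SPL

12 equal incoherent sources raise the level by 10·log₁₀(12) = 10.79 dB.
L_total = 87.3 + 10.79 = 98.1 dB SPL.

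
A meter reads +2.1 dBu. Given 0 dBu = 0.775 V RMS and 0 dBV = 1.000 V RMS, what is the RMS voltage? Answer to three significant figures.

0.987 V

V = 0.775 V × 10^(+2.1/20).
= 0.775 × 1.274 = 0.987 V.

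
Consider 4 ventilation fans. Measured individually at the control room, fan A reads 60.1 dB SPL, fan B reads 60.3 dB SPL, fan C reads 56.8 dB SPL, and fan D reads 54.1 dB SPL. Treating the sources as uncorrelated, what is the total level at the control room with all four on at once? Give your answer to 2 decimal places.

64.52 dB SPL

Add the sources as powers (linear), then convert back to dB:
L_total = 10·log₁₀(10^(60.1/10) + 10^(60.3/10) + 10^(56.8/10) + 10^(54.1/10)) = 10·log₁₀(2830000) = 64.52 dB SPL.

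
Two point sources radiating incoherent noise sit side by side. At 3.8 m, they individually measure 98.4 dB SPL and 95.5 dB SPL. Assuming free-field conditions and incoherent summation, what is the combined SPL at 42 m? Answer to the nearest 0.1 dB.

Combined at 3.8 m: 10·log₁₀(10^(98.4/10)+10^(95.5/10)) = 100.20 dB SPL.
Then apply −20·log₁₀(42/3.8) = -20.87 dB → 79.3 dB SPL.

79.3 dB SPL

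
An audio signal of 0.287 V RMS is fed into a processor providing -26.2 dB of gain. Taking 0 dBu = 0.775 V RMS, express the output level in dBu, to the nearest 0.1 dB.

Input level: 20·log₁₀(0.287/0.775) = -8.63 dBu.
Output: -8.63 − 26.2 = -34.8 dBu.

-34.8 dBu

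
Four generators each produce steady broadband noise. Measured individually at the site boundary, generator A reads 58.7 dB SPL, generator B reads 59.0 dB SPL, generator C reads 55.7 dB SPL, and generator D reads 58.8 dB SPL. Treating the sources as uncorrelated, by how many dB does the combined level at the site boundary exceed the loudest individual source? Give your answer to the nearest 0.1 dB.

Incoherent sources sum as intensities:
L_total = 10·log₁₀(10^(58.7/10) + 10^(59.0/10) + 10^(55.7/10) + 10^(58.8/10)) = 64.26 dB SPL.
Excess over the loudest (59.0 dB): 64.26 − 59.0 = 5.3 dB.

5.3 dB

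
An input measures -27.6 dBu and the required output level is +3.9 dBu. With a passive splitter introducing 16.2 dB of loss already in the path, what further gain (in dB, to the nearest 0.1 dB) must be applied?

47.7 dB

The required make-up gain is the shortfall in the dB sum.
G = +3.9 − (-27.6) + 16.2 = 47.7 dB.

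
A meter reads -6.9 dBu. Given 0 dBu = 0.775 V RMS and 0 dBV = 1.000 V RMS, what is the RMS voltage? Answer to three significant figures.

0.350 V

V = 0.775 V × 10^(-6.9/20).
= 0.775 × 0.4519 = 0.350 V.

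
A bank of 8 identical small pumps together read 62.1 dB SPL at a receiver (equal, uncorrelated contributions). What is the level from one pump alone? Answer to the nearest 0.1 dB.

53.1 dB SPL

8 equal incoherent sources add 10·log₁₀(8) = 9.03 dB over one source.
L_one = 62.1 − 9.03 = 53.1 dB SPL.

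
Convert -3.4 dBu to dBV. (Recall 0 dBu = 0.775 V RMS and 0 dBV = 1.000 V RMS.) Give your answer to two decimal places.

The offset between the scales is 20·log₁₀(0.775/1.000) = −2.214 dB.
So dBV = -3.4 − 2.214 = -5.61 dBV.

-5.61 dBV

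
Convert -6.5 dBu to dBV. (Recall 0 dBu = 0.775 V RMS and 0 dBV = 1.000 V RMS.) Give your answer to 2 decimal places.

The offset between the scales is 20·log₁₀(0.775/1.000) = −2.214 dB.
So dBV = -6.5 − 2.214 = -8.71 dBV.

-8.71 dBV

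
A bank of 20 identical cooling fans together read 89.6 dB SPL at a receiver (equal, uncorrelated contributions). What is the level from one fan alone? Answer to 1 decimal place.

20 equal incoherent sources add 10·log₁₀(20) = 13.01 dB over one source.
L_one = 89.6 − 13.01 = 76.6 dB SPL.

76.6 dB SPL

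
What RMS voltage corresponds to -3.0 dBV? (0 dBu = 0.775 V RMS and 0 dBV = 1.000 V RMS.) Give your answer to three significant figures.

0.708 V

V = 1.000 V × 10^(-3.0/20).
= 1.000 × 0.7079 = 0.708 V.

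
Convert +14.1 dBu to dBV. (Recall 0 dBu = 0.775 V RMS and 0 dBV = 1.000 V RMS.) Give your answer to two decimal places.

The offset between the scales is 20·log₁₀(0.775/1.000) = −2.214 dB.
So dBV = +14.1 − 2.214 = +11.89 dBV.

+11.89 dBV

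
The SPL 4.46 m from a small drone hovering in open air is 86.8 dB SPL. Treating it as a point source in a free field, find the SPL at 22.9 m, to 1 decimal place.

72.6 dB SPL

Free-field point source: level drops by 20·log₁₀ of the distance ratio.
ΔL = −20·log₁₀(22.9/4.46) = -14.21 dB, so L₂ = 86.8 + (-14.21) = 72.6 dB SPL.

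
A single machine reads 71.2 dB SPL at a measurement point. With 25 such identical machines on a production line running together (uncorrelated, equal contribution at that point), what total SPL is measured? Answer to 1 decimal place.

85.2 dB SPL

25 equal incoherent sources raise the level by 10·log₁₀(25) = 13.98 dB.
L_total = 71.2 + 13.98 = 85.2 dB SPL.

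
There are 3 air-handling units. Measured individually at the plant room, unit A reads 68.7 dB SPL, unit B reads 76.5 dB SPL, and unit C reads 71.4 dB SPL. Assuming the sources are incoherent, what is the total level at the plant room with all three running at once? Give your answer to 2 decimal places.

Uncorrelated sources add in intensity (power), not in dB.
L_total = 10·log₁₀(10^(68.7/10) + 10^(76.5/10) + 10^(71.4/10)) = 10·log₁₀(65890000) = 78.19 dB SPL.

78.19 dB SPL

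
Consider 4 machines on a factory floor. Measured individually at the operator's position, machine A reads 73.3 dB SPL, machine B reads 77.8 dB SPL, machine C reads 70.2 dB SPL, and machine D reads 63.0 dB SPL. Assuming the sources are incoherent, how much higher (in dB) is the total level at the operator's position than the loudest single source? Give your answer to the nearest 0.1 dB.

1.9 dB

Uncorrelated sources add in intensity (power), not in dB.
L_total = 10·log₁₀(10^(73.3/10) + 10^(77.8/10) + 10^(70.2/10) + 10^(63.0/10)) = 79.74 dB SPL.
Excess over the loudest (77.8 dB): 79.74 − 77.8 = 1.9 dB.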